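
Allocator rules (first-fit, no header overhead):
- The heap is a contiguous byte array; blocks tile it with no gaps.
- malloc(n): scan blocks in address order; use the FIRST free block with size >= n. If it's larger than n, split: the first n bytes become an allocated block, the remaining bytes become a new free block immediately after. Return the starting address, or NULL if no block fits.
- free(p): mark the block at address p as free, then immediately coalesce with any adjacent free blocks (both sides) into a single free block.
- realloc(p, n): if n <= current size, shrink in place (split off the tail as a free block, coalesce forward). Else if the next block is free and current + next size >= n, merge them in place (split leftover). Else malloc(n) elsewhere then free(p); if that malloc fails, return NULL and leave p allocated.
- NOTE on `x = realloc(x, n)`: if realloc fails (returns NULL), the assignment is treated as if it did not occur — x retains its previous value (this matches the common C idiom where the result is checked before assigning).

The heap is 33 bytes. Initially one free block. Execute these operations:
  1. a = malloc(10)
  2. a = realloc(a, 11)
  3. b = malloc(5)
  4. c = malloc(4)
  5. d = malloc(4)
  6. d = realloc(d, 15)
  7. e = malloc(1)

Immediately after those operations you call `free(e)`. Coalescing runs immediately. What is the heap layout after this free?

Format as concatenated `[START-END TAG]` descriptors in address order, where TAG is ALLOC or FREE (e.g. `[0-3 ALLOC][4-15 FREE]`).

Answer: [0-10 ALLOC][11-15 ALLOC][16-19 ALLOC][20-23 ALLOC][24-32 FREE]

Derivation:
Op 1: a = malloc(10) -> a = 0; heap: [0-9 ALLOC][10-32 FREE]
Op 2: a = realloc(a, 11) -> a = 0; heap: [0-10 ALLOC][11-32 FREE]
Op 3: b = malloc(5) -> b = 11; heap: [0-10 ALLOC][11-15 ALLOC][16-32 FREE]
Op 4: c = malloc(4) -> c = 16; heap: [0-10 ALLOC][11-15 ALLOC][16-19 ALLOC][20-32 FREE]
Op 5: d = malloc(4) -> d = 20; heap: [0-10 ALLOC][11-15 ALLOC][16-19 ALLOC][20-23 ALLOC][24-32 FREE]
Op 6: d = realloc(d, 15) -> NULL (d unchanged); heap: [0-10 ALLOC][11-15 ALLOC][16-19 ALLOC][20-23 ALLOC][24-32 FREE]
Op 7: e = malloc(1) -> e = 24; heap: [0-10 ALLOC][11-15 ALLOC][16-19 ALLOC][20-23 ALLOC][24-24 ALLOC][25-32 FREE]
free(e): e = 24 -> block [24-24 ALLOC]; mark free, coalesce with adjacent free neighbors -> [0-10 ALLOC][11-15 ALLOC][16-19 ALLOC][20-23 ALLOC][24-32 FREE]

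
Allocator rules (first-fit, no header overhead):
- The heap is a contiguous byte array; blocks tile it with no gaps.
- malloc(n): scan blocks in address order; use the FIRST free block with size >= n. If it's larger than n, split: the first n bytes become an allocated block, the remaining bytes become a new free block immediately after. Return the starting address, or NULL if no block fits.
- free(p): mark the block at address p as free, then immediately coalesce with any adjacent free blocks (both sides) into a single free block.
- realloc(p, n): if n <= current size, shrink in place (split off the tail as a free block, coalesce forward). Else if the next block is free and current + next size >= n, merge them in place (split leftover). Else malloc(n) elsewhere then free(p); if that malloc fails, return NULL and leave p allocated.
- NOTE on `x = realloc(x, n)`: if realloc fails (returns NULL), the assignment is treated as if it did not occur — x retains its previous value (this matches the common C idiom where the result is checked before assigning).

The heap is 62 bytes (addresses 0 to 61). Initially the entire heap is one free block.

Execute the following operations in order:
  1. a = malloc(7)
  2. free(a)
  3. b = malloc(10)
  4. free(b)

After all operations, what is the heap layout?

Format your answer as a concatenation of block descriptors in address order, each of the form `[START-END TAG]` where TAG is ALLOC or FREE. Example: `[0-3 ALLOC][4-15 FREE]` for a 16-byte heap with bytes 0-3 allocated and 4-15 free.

Op 1: a = malloc(7) -> a = 0; heap: [0-6 ALLOC][7-61 FREE]
Op 2: free(a) -> (freed a); heap: [0-61 FREE]
Op 3: b = malloc(10) -> b = 0; heap: [0-9 ALLOC][10-61 FREE]
Op 4: free(b) -> (freed b); heap: [0-61 FREE]

Answer: [0-61 FREE]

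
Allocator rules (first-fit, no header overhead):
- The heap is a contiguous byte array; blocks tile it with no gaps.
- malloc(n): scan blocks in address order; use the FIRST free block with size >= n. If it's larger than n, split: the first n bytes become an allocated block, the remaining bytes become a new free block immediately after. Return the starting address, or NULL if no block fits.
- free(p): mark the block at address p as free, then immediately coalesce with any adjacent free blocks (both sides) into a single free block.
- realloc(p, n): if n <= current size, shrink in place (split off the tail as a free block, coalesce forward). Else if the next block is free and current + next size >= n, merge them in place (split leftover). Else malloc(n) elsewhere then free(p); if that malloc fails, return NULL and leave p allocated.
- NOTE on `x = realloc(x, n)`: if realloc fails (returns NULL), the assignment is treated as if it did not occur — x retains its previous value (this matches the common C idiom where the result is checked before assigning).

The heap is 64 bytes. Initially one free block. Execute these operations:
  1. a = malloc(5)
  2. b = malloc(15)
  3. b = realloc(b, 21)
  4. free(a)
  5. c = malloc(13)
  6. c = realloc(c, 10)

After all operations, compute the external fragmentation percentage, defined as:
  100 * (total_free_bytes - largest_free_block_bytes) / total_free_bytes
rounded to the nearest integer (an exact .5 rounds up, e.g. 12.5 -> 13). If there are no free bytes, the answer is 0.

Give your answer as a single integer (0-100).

Answer: 15

Derivation:
Op 1: a = malloc(5) -> a = 0; heap: [0-4 ALLOC][5-63 FREE]
Op 2: b = malloc(15) -> b = 5; heap: [0-4 ALLOC][5-19 ALLOC][20-63 FREE]
Op 3: b = realloc(b, 21) -> b = 5; heap: [0-4 ALLOC][5-25 ALLOC][26-63 FREE]
Op 4: free(a) -> (freed a); heap: [0-4 FREE][5-25 ALLOC][26-63 FREE]
Op 5: c = malloc(13) -> c = 26; heap: [0-4 FREE][5-25 ALLOC][26-38 ALLOC][39-63 FREE]
Op 6: c = realloc(c, 10) -> c = 26; heap: [0-4 FREE][5-25 ALLOC][26-35 ALLOC][36-63 FREE]
Free blocks: [5 28] total_free=33 largest=28 -> 100*(33-28)/33 = 500/33 ≈ 15.152 -> rounds to 15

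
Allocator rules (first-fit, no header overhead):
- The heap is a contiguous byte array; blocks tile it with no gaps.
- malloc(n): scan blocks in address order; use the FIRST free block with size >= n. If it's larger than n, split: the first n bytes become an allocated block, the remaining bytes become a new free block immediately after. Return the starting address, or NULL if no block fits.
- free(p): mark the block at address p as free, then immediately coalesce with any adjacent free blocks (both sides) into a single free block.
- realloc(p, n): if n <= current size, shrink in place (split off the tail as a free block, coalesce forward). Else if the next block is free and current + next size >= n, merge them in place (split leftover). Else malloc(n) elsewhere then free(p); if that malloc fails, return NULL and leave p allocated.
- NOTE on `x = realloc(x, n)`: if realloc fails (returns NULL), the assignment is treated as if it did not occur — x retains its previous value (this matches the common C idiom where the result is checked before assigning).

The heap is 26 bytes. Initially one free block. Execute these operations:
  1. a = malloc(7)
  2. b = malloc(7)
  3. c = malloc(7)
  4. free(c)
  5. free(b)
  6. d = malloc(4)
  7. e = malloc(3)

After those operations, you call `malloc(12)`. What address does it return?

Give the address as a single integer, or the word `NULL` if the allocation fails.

Answer: 14

Derivation:
Op 1: a = malloc(7) -> a = 0; heap: [0-6 ALLOC][7-25 FREE]
Op 2: b = malloc(7) -> b = 7; heap: [0-6 ALLOC][7-13 ALLOC][14-25 FREE]
Op 3: c = malloc(7) -> c = 14; heap: [0-6 ALLOC][7-13 ALLOC][14-20 ALLOC][21-25 FREE]
Op 4: free(c) -> (freed c); heap: [0-6 ALLOC][7-13 ALLOC][14-25 FREE]
Op 5: free(b) -> (freed b); heap: [0-6 ALLOC][7-25 FREE]
Op 6: d = malloc(4) -> d = 7; heap: [0-6 ALLOC][7-10 ALLOC][11-25 FREE]
Op 7: e = malloc(3) -> e = 11; heap: [0-6 ALLOC][7-10 ALLOC][11-13 ALLOC][14-25 FREE]
malloc(12): first-fit scan over [0-6 ALLOC][7-10 ALLOC][11-13 ALLOC][14-25 FREE] -> 14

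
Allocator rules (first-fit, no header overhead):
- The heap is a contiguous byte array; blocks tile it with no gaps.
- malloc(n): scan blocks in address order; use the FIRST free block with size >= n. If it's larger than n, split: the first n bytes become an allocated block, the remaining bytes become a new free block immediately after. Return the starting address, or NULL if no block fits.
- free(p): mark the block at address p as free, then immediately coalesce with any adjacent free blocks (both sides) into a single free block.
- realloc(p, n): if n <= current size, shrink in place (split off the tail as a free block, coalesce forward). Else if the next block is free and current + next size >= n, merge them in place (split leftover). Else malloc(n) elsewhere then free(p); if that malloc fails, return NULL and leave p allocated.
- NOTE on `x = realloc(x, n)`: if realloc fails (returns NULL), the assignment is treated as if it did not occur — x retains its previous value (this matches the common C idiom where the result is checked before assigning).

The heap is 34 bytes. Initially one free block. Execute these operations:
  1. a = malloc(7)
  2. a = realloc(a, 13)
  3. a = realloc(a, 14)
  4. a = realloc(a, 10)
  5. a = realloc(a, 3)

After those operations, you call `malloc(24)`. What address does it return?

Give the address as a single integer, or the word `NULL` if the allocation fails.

Answer: 3

Derivation:
Op 1: a = malloc(7) -> a = 0; heap: [0-6 ALLOC][7-33 FREE]
Op 2: a = realloc(a, 13) -> a = 0; heap: [0-12 ALLOC][13-33 FREE]
Op 3: a = realloc(a, 14) -> a = 0; heap: [0-13 ALLOC][14-33 FREE]
Op 4: a = realloc(a, 10) -> a = 0; heap: [0-9 ALLOC][10-33 FREE]
Op 5: a = realloc(a, 3) -> a = 0; heap: [0-2 ALLOC][3-33 FREE]
malloc(24): first-fit scan over [0-2 ALLOC][3-33 FREE] -> 3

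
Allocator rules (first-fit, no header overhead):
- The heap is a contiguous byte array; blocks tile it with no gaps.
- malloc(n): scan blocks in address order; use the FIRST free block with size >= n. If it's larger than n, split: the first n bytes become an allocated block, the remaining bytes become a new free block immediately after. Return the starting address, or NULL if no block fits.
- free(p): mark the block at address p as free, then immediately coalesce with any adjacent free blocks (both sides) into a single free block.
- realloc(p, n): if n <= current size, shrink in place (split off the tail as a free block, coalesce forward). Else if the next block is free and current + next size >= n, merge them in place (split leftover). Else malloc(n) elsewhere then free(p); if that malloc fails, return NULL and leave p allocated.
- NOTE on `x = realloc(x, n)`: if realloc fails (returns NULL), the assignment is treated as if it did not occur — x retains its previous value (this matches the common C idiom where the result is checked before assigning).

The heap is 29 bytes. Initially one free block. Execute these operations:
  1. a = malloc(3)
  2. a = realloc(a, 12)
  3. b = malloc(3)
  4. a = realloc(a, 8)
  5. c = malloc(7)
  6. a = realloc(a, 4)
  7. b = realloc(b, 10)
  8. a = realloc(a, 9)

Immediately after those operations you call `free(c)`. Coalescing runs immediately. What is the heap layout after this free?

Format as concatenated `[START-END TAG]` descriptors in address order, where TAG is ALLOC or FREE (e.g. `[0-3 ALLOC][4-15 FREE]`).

Answer: [0-8 ALLOC][9-11 FREE][12-14 ALLOC][15-28 FREE]

Derivation:
Op 1: a = malloc(3) -> a = 0; heap: [0-2 ALLOC][3-28 FREE]
Op 2: a = realloc(a, 12) -> a = 0; heap: [0-11 ALLOC][12-28 FREE]
Op 3: b = malloc(3) -> b = 12; heap: [0-11 ALLOC][12-14 ALLOC][15-28 FREE]
Op 4: a = realloc(a, 8) -> a = 0; heap: [0-7 ALLOC][8-11 FREE][12-14 ALLOC][15-28 FREE]
Op 5: c = malloc(7) -> c = 15; heap: [0-7 ALLOC][8-11 FREE][12-14 ALLOC][15-21 ALLOC][22-28 FREE]
Op 6: a = realloc(a, 4) -> a = 0; heap: [0-3 ALLOC][4-11 FREE][12-14 ALLOC][15-21 ALLOC][22-28 FREE]
Op 7: b = realloc(b, 10) -> NULL (b unchanged); heap: [0-3 ALLOC][4-11 FREE][12-14 ALLOC][15-21 ALLOC][22-28 FREE]
Op 8: a = realloc(a, 9) -> a = 0; heap: [0-8 ALLOC][9-11 FREE][12-14 ALLOC][15-21 ALLOC][22-28 FREE]
free(c): c = 15 -> block [15-21 ALLOC]; mark free, coalesce with adjacent free neighbors -> [0-8 ALLOC][9-11 FREE][12-14 ALLOC][15-28 FREE]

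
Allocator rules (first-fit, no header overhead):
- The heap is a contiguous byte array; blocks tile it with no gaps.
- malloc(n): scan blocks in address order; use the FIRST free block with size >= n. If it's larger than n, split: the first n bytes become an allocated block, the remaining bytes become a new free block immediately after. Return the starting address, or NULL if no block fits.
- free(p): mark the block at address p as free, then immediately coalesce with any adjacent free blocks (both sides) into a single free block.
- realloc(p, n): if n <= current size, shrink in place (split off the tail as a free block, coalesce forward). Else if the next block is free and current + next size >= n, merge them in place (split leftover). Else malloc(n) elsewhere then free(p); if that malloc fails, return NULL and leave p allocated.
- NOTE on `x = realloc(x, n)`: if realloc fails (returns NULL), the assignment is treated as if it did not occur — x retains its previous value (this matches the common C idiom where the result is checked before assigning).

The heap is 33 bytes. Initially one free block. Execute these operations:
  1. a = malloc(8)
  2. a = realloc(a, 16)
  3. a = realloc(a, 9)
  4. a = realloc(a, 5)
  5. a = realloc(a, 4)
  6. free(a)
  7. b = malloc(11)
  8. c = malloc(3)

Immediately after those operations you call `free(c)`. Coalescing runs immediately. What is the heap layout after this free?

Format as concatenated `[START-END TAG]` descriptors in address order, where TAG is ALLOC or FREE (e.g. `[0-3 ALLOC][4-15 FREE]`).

Answer: [0-10 ALLOC][11-32 FREE]

Derivation:
Op 1: a = malloc(8) -> a = 0; heap: [0-7 ALLOC][8-32 FREE]
Op 2: a = realloc(a, 16) -> a = 0; heap: [0-15 ALLOC][16-32 FREE]
Op 3: a = realloc(a, 9) -> a = 0; heap: [0-8 ALLOC][9-32 FREE]
Op 4: a = realloc(a, 5) -> a = 0; heap: [0-4 ALLOC][5-32 FREE]
Op 5: a = realloc(a, 4) -> a = 0; heap: [0-3 ALLOC][4-32 FREE]
Op 6: free(a) -> (freed a); heap: [0-32 FREE]
Op 7: b = malloc(11) -> b = 0; heap: [0-10 ALLOC][11-32 FREE]
Op 8: c = malloc(3) -> c = 11; heap: [0-10 ALLOC][11-13 ALLOC][14-32 FREE]
free(c): c = 11 -> block [11-13 ALLOC]; mark free, coalesce with adjacent free neighbors -> [0-10 ALLOC][11-32 FREE]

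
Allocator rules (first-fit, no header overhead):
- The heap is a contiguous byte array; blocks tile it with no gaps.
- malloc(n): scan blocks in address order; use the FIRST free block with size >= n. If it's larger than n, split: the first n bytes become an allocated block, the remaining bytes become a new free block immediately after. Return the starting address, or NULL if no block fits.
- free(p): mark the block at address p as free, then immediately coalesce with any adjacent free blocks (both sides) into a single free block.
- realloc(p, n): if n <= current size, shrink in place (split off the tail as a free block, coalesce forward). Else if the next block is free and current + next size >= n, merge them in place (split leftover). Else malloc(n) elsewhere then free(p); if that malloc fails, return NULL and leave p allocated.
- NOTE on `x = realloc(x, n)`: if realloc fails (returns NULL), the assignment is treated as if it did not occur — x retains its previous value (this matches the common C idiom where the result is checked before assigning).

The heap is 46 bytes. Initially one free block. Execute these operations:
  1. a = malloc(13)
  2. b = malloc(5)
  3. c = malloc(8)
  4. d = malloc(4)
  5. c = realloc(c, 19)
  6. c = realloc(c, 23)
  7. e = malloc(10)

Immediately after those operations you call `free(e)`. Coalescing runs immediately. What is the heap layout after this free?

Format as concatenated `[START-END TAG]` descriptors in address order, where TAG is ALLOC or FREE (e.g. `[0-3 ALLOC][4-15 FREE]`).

Answer: [0-12 ALLOC][13-17 ALLOC][18-25 ALLOC][26-29 ALLOC][30-45 FREE]

Derivation:
Op 1: a = malloc(13) -> a = 0; heap: [0-12 ALLOC][13-45 FREE]
Op 2: b = malloc(5) -> b = 13; heap: [0-12 ALLOC][13-17 ALLOC][18-45 FREE]
Op 3: c = malloc(8) -> c = 18; heap: [0-12 ALLOC][13-17 ALLOC][18-25 ALLOC][26-45 FREE]
Op 4: d = malloc(4) -> d = 26; heap: [0-12 ALLOC][13-17 ALLOC][18-25 ALLOC][26-29 ALLOC][30-45 FREE]
Op 5: c = realloc(c, 19) -> NULL (c unchanged); heap: [0-12 ALLOC][13-17 ALLOC][18-25 ALLOC][26-29 ALLOC][30-45 FREE]
Op 6: c = realloc(c, 23) -> NULL (c unchanged); heap: [0-12 ALLOC][13-17 ALLOC][18-25 ALLOC][26-29 ALLOC][30-45 FREE]
Op 7: e = malloc(10) -> e = 30; heap: [0-12 ALLOC][13-17 ALLOC][18-25 ALLOC][26-29 ALLOC][30-39 ALLOC][40-45 FREE]
free(e): e = 30 -> block [30-39 ALLOC]; mark free, coalesce with adjacent free neighbors -> [0-12 ALLOC][13-17 ALLOC][18-25 ALLOC][26-29 ALLOC][30-45 FREE]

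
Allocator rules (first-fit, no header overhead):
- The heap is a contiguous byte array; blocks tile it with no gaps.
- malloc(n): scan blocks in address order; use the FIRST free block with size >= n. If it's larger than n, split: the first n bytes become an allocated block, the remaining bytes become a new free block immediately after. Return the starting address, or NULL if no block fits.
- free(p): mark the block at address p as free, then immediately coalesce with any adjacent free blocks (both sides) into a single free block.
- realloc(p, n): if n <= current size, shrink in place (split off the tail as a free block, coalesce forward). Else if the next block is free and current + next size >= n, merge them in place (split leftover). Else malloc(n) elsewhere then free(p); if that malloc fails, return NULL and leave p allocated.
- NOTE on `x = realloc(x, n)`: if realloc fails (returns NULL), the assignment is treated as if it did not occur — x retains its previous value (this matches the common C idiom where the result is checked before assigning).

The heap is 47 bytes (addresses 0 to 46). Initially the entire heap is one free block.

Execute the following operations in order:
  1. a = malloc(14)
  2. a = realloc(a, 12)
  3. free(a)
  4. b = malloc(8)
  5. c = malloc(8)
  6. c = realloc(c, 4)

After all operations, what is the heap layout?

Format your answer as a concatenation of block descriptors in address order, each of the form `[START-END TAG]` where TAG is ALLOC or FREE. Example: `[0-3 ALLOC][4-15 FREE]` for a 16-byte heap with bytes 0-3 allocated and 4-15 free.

Op 1: a = malloc(14) -> a = 0; heap: [0-13 ALLOC][14-46 FREE]
Op 2: a = realloc(a, 12) -> a = 0; heap: [0-11 ALLOC][12-46 FREE]
Op 3: free(a) -> (freed a); heap: [0-46 FREE]
Op 4: b = malloc(8) -> b = 0; heap: [0-7 ALLOC][8-46 FREE]
Op 5: c = malloc(8) -> c = 8; heap: [0-7 ALLOC][8-15 ALLOC][16-46 FREE]
Op 6: c = realloc(c, 4) -> c = 8; heap: [0-7 ALLOC][8-11 ALLOC][12-46 FREE]

Answer: [0-7 ALLOC][8-11 ALLOC][12-46 FREE]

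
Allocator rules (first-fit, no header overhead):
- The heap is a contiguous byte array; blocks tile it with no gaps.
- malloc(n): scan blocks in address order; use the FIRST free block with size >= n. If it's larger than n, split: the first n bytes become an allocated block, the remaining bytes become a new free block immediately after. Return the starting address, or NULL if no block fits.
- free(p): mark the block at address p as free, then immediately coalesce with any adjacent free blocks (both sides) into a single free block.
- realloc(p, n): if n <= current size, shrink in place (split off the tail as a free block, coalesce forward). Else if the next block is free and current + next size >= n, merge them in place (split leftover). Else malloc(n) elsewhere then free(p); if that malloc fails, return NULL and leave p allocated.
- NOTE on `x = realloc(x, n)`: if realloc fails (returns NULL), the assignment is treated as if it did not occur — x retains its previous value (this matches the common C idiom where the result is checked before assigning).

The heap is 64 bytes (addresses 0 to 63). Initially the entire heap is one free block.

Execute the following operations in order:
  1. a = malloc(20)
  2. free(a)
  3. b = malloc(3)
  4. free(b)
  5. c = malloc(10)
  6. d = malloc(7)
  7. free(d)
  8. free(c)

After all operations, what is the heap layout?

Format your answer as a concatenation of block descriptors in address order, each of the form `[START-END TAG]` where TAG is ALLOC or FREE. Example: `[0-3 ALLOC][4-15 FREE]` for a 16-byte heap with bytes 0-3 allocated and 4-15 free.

Answer: [0-63 FREE]

Derivation:
Op 1: a = malloc(20) -> a = 0; heap: [0-19 ALLOC][20-63 FREE]
Op 2: free(a) -> (freed a); heap: [0-63 FREE]
Op 3: b = malloc(3) -> b = 0; heap: [0-2 ALLOC][3-63 FREE]
Op 4: free(b) -> (freed b); heap: [0-63 FREE]
Op 5: c = malloc(10) -> c = 0; heap: [0-9 ALLOC][10-63 FREE]
Op 6: d = malloc(7) -> d = 10; heap: [0-9 ALLOC][10-16 ALLOC][17-63 FREE]
Op 7: free(d) -> (freed d); heap: [0-9 ALLOC][10-63 FREE]
Op 8: free(c) -> (freed c); heap: [0-63 FREE]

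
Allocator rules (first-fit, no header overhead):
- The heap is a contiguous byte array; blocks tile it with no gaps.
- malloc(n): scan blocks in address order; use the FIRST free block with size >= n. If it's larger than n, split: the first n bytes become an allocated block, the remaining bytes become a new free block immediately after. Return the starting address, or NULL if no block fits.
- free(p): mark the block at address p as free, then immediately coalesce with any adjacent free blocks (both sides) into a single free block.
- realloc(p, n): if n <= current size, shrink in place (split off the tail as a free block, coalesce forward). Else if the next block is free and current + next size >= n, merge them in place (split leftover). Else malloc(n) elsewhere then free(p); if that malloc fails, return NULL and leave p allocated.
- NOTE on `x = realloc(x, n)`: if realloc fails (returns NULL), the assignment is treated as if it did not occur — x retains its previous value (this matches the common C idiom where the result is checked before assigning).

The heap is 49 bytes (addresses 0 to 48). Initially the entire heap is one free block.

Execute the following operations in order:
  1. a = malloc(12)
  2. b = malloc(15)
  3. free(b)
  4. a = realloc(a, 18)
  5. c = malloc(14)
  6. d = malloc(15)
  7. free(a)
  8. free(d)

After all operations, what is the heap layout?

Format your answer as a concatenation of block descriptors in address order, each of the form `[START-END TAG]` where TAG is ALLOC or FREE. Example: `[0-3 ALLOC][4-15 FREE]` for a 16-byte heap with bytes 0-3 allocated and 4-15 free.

Op 1: a = malloc(12) -> a = 0; heap: [0-11 ALLOC][12-48 FREE]
Op 2: b = malloc(15) -> b = 12; heap: [0-11 ALLOC][12-26 ALLOC][27-48 FREE]
Op 3: free(b) -> (freed b); heap: [0-11 ALLOC][12-48 FREE]
Op 4: a = realloc(a, 18) -> a = 0; heap: [0-17 ALLOC][18-48 FREE]
Op 5: c = malloc(14) -> c = 18; heap: [0-17 ALLOC][18-31 ALLOC][32-48 FREE]
Op 6: d = malloc(15) -> d = 32; heap: [0-17 ALLOC][18-31 ALLOC][32-46 ALLOC][47-48 FREE]
Op 7: free(a) -> (freed a); heap: [0-17 FREE][18-31 ALLOC][32-46 ALLOC][47-48 FREE]
Op 8: free(d) -> (freed d); heap: [0-17 FREE][18-31 ALLOC][32-48 FREE]

Answer: [0-17 FREE][18-31 ALLOC][32-48 FREE]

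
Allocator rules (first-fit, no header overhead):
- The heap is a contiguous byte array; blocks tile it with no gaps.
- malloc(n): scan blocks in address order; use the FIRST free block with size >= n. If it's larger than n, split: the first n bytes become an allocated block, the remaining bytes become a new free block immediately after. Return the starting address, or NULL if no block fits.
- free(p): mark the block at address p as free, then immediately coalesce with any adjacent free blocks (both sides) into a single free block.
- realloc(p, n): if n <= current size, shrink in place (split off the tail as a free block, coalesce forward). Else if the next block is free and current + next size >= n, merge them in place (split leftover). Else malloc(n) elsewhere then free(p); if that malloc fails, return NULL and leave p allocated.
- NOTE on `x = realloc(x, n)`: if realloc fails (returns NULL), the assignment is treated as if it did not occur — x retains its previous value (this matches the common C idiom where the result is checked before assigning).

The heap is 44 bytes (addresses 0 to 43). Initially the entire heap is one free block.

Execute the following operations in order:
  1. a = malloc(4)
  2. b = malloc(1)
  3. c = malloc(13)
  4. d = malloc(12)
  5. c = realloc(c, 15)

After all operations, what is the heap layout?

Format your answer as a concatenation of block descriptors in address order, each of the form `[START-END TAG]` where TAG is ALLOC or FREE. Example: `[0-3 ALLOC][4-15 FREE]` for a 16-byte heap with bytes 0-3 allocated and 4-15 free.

Op 1: a = malloc(4) -> a = 0; heap: [0-3 ALLOC][4-43 FREE]
Op 2: b = malloc(1) -> b = 4; heap: [0-3 ALLOC][4-4 ALLOC][5-43 FREE]
Op 3: c = malloc(13) -> c = 5; heap: [0-3 ALLOC][4-4 ALLOC][5-17 ALLOC][18-43 FREE]
Op 4: d = malloc(12) -> d = 18; heap: [0-3 ALLOC][4-4 ALLOC][5-17 ALLOC][18-29 ALLOC][30-43 FREE]
Op 5: c = realloc(c, 15) -> NULL (c unchanged); heap: [0-3 ALLOC][4-4 ALLOC][5-17 ALLOC][18-29 ALLOC][30-43 FREE]

Answer: [0-3 ALLOC][4-4 ALLOC][5-17 ALLOC][18-29 ALLOC][30-43 FREE]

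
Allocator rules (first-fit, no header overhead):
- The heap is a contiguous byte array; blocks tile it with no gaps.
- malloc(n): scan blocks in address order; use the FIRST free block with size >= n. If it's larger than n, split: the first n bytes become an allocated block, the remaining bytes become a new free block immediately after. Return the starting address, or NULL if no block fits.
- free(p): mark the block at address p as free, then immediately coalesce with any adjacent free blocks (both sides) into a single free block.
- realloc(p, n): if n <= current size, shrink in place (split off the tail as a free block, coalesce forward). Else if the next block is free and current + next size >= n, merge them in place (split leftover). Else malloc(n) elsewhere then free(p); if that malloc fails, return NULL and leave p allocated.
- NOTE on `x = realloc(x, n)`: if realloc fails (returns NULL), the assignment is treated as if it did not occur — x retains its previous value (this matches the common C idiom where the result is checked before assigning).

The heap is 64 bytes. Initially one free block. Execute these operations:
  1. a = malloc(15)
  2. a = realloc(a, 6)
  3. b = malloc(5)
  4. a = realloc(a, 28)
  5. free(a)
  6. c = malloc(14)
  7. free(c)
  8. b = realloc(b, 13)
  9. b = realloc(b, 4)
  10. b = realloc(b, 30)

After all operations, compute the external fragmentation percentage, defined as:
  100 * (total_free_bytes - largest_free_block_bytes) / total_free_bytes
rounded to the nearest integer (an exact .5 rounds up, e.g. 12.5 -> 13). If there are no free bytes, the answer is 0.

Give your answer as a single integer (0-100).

Answer: 18

Derivation:
Op 1: a = malloc(15) -> a = 0; heap: [0-14 ALLOC][15-63 FREE]
Op 2: a = realloc(a, 6) -> a = 0; heap: [0-5 ALLOC][6-63 FREE]
Op 3: b = malloc(5) -> b = 6; heap: [0-5 ALLOC][6-10 ALLOC][11-63 FREE]
Op 4: a = realloc(a, 28) -> a = 11; heap: [0-5 FREE][6-10 ALLOC][11-38 ALLOC][39-63 FREE]
Op 5: free(a) -> (freed a); heap: [0-5 FREE][6-10 ALLOC][11-63 FREE]
Op 6: c = malloc(14) -> c = 11; heap: [0-5 FREE][6-10 ALLOC][11-24 ALLOC][25-63 FREE]
Op 7: free(c) -> (freed c); heap: [0-5 FREE][6-10 ALLOC][11-63 FREE]
Op 8: b = realloc(b, 13) -> b = 6; heap: [0-5 FREE][6-18 ALLOC][19-63 FREE]
Op 9: b = realloc(b, 4) -> b = 6; heap: [0-5 FREE][6-9 ALLOC][10-63 FREE]
Op 10: b = realloc(b, 30) -> b = 6; heap: [0-5 FREE][6-35 ALLOC][36-63 FREE]
Free blocks: [6 28] total_free=34 largest=28 -> 100*(34-28)/34 = 600/34 ≈ 17.647 -> rounds to 18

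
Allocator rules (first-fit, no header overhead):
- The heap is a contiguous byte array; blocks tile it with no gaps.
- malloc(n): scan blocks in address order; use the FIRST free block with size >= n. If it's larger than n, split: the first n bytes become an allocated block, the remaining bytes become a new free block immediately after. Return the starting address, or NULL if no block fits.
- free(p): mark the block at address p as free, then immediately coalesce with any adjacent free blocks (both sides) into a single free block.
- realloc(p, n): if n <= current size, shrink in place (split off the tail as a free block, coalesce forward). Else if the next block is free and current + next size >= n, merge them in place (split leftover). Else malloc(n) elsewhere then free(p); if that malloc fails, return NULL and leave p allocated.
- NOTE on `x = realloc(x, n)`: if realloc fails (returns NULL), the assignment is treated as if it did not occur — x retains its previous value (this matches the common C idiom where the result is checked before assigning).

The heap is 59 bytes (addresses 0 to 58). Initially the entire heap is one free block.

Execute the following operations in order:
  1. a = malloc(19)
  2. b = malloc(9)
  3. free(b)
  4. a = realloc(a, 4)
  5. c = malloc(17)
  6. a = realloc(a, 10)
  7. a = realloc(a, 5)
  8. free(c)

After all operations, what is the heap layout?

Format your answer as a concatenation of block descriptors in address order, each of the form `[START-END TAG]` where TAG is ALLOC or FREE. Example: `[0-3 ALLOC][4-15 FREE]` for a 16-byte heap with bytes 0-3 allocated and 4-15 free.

Op 1: a = malloc(19) -> a = 0; heap: [0-18 ALLOC][19-58 FREE]
Op 2: b = malloc(9) -> b = 19; heap: [0-18 ALLOC][19-27 ALLOC][28-58 FREE]
Op 3: free(b) -> (freed b); heap: [0-18 ALLOC][19-58 FREE]
Op 4: a = realloc(a, 4) -> a = 0; heap: [0-3 ALLOC][4-58 FREE]
Op 5: c = malloc(17) -> c = 4; heap: [0-3 ALLOC][4-20 ALLOC][21-58 FREE]
Op 6: a = realloc(a, 10) -> a = 21; heap: [0-3 FREE][4-20 ALLOC][21-30 ALLOC][31-58 FREE]
Op 7: a = realloc(a, 5) -> a = 21; heap: [0-3 FREE][4-20 ALLOC][21-25 ALLOC][26-58 FREE]
Op 8: free(c) -> (freed c); heap: [0-20 FREE][21-25 ALLOC][26-58 FREE]

Answer: [0-20 FREE][21-25 ALLOC][26-58 FREE]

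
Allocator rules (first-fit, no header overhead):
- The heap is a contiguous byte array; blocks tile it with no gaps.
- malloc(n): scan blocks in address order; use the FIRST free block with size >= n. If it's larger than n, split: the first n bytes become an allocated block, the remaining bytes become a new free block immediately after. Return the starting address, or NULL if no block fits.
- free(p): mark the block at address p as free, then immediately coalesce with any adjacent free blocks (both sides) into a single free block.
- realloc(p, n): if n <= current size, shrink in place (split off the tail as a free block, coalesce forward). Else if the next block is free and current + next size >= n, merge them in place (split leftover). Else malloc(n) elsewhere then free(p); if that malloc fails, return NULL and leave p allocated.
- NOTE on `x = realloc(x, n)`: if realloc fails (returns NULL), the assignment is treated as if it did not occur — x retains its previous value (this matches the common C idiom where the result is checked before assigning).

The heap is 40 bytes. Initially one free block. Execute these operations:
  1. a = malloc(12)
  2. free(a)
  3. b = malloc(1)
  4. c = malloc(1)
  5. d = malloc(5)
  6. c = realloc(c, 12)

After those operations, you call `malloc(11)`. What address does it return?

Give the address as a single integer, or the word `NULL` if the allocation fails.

Op 1: a = malloc(12) -> a = 0; heap: [0-11 ALLOC][12-39 FREE]
Op 2: free(a) -> (freed a); heap: [0-39 FREE]
Op 3: b = malloc(1) -> b = 0; heap: [0-0 ALLOC][1-39 FREE]
Op 4: c = malloc(1) -> c = 1; heap: [0-0 ALLOC][1-1 ALLOC][2-39 FREE]
Op 5: d = malloc(5) -> d = 2; heap: [0-0 ALLOC][1-1 ALLOC][2-6 ALLOC][7-39 FREE]
Op 6: c = realloc(c, 12) -> c = 7; heap: [0-0 ALLOC][1-1 FREE][2-6 ALLOC][7-18 ALLOC][19-39 FREE]
malloc(11): first-fit scan over [0-0 ALLOC][1-1 FREE][2-6 ALLOC][7-18 ALLOC][19-39 FREE] -> 19

Answer: 19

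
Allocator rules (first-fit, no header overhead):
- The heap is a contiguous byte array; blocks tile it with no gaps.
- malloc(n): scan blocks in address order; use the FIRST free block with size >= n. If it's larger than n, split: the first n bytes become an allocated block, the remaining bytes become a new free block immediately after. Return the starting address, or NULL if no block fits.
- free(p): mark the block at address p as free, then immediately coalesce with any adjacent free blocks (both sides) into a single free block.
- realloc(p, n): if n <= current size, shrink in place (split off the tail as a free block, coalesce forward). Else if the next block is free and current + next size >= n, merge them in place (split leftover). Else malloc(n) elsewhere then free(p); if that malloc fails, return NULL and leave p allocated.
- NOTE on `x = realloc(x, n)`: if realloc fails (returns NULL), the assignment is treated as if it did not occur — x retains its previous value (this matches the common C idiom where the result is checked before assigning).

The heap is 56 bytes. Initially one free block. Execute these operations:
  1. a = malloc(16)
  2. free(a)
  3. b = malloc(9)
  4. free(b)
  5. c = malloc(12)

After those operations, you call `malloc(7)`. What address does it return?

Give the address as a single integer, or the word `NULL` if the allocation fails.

Op 1: a = malloc(16) -> a = 0; heap: [0-15 ALLOC][16-55 FREE]
Op 2: free(a) -> (freed a); heap: [0-55 FREE]
Op 3: b = malloc(9) -> b = 0; heap: [0-8 ALLOC][9-55 FREE]
Op 4: free(b) -> (freed b); heap: [0-55 FREE]
Op 5: c = malloc(12) -> c = 0; heap: [0-11 ALLOC][12-55 FREE]
malloc(7): first-fit scan over [0-11 ALLOC][12-55 FREE] -> 12

Answer: 12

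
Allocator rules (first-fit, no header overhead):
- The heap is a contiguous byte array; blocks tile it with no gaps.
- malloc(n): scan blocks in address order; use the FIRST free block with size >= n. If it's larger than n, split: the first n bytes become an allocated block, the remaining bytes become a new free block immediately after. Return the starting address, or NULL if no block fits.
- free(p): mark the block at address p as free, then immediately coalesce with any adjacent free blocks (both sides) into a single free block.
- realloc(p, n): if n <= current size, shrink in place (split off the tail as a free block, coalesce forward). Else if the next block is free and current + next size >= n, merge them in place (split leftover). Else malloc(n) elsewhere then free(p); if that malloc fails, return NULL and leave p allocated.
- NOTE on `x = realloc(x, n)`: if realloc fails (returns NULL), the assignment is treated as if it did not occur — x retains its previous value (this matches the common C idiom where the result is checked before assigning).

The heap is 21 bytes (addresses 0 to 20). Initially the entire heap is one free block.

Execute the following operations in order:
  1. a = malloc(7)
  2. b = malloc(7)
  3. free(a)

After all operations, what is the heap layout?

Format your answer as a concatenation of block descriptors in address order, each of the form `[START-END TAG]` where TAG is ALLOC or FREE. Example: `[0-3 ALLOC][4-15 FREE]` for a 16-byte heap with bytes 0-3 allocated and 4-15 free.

Answer: [0-6 FREE][7-13 ALLOC][14-20 FREE]

Derivation:
Op 1: a = malloc(7) -> a = 0; heap: [0-6 ALLOC][7-20 FREE]
Op 2: b = malloc(7) -> b = 7; heap: [0-6 ALLOC][7-13 ALLOC][14-20 FREE]
Op 3: free(a) -> (freed a); heap: [0-6 FREE][7-13 ALLOC][14-20 FREE]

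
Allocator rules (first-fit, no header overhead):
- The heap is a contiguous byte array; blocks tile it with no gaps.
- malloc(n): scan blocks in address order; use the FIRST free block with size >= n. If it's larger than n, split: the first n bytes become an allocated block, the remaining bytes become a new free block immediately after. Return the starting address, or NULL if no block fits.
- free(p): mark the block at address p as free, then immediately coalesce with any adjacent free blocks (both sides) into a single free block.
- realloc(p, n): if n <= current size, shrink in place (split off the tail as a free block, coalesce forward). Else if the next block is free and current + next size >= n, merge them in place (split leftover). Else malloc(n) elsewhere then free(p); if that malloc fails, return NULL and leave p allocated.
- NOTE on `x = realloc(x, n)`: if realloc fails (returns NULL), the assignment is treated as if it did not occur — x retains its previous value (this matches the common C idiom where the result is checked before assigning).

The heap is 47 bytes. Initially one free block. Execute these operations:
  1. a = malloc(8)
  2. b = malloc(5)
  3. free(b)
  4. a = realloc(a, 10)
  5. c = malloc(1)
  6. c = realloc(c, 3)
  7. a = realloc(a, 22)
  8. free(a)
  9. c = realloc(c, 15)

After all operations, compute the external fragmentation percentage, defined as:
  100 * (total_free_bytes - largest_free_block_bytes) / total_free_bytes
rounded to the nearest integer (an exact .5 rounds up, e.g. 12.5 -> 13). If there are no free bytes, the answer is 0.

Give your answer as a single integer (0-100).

Answer: 31

Derivation:
Op 1: a = malloc(8) -> a = 0; heap: [0-7 ALLOC][8-46 FREE]
Op 2: b = malloc(5) -> b = 8; heap: [0-7 ALLOC][8-12 ALLOC][13-46 FREE]
Op 3: free(b) -> (freed b); heap: [0-7 ALLOC][8-46 FREE]
Op 4: a = realloc(a, 10) -> a = 0; heap: [0-9 ALLOC][10-46 FREE]
Op 5: c = malloc(1) -> c = 10; heap: [0-9 ALLOC][10-10 ALLOC][11-46 FREE]
Op 6: c = realloc(c, 3) -> c = 10; heap: [0-9 ALLOC][10-12 ALLOC][13-46 FREE]
Op 7: a = realloc(a, 22) -> a = 13; heap: [0-9 FREE][10-12 ALLOC][13-34 ALLOC][35-46 FREE]
Op 8: free(a) -> (freed a); heap: [0-9 FREE][10-12 ALLOC][13-46 FREE]
Op 9: c = realloc(c, 15) -> c = 10; heap: [0-9 FREE][10-24 ALLOC][25-46 FREE]
Free blocks: [10 22] total_free=32 largest=22 -> 100*(32-22)/32 = 1000/32 = 31.25 -> rounds to 31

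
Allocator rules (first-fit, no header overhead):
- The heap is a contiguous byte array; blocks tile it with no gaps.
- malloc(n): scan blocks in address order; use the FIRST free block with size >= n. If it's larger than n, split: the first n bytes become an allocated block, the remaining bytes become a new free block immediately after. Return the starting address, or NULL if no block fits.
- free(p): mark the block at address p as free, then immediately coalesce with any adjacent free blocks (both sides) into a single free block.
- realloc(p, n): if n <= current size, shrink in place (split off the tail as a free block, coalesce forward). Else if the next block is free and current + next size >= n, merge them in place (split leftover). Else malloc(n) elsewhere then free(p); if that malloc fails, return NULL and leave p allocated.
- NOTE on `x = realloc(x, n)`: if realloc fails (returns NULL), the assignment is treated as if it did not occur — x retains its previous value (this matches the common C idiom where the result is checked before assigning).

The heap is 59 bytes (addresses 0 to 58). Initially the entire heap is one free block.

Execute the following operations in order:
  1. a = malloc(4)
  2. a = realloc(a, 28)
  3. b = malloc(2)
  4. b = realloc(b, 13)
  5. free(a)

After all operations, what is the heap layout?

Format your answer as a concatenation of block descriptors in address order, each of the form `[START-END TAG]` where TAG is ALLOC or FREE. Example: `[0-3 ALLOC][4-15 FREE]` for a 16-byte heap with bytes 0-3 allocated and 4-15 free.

Answer: [0-27 FREE][28-40 ALLOC][41-58 FREE]

Derivation:
Op 1: a = malloc(4) -> a = 0; heap: [0-3 ALLOC][4-58 FREE]
Op 2: a = realloc(a, 28) -> a = 0; heap: [0-27 ALLOC][28-58 FREE]
Op 3: b = malloc(2) -> b = 28; heap: [0-27 ALLOC][28-29 ALLOC][30-58 FREE]
Op 4: b = realloc(b, 13) -> b = 28; heap: [0-27 ALLOC][28-40 ALLOC][41-58 FREE]
Op 5: free(a) -> (freed a); heap: [0-27 FREE][28-40 ALLOC][41-58 FREE]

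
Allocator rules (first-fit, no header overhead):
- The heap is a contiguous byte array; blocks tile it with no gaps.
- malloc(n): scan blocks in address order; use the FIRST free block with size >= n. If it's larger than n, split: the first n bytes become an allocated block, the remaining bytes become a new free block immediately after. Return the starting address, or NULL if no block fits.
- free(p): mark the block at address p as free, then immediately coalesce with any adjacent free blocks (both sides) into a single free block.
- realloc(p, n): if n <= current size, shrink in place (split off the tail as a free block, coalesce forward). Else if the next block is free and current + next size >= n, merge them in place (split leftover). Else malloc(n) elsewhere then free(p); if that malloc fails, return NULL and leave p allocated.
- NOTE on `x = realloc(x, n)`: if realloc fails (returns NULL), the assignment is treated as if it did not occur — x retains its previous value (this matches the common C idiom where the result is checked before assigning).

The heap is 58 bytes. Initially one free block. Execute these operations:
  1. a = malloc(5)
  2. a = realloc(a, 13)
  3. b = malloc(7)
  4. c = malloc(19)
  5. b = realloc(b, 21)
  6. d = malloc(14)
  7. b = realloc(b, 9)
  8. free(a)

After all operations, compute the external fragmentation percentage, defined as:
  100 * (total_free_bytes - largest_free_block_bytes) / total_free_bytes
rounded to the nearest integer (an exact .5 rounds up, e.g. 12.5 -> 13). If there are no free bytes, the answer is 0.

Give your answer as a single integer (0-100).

Answer: 28

Derivation:
Op 1: a = malloc(5) -> a = 0; heap: [0-4 ALLOC][5-57 FREE]
Op 2: a = realloc(a, 13) -> a = 0; heap: [0-12 ALLOC][13-57 FREE]
Op 3: b = malloc(7) -> b = 13; heap: [0-12 ALLOC][13-19 ALLOC][20-57 FREE]
Op 4: c = malloc(19) -> c = 20; heap: [0-12 ALLOC][13-19 ALLOC][20-38 ALLOC][39-57 FREE]
Op 5: b = realloc(b, 21) -> NULL (b unchanged); heap: [0-12 ALLOC][13-19 ALLOC][20-38 ALLOC][39-57 FREE]
Op 6: d = malloc(14) -> d = 39; heap: [0-12 ALLOC][13-19 ALLOC][20-38 ALLOC][39-52 ALLOC][53-57 FREE]
Op 7: b = realloc(b, 9) -> NULL (b unchanged); heap: [0-12 ALLOC][13-19 ALLOC][20-38 ALLOC][39-52 ALLOC][53-57 FREE]
Op 8: free(a) -> (freed a); heap: [0-12 FREE][13-19 ALLOC][20-38 ALLOC][39-52 ALLOC][53-57 FREE]
Free blocks: [13 5] total_free=18 largest=13 -> 100*(18-13)/18 = 500/18 ≈ 27.778 -> rounds to 28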